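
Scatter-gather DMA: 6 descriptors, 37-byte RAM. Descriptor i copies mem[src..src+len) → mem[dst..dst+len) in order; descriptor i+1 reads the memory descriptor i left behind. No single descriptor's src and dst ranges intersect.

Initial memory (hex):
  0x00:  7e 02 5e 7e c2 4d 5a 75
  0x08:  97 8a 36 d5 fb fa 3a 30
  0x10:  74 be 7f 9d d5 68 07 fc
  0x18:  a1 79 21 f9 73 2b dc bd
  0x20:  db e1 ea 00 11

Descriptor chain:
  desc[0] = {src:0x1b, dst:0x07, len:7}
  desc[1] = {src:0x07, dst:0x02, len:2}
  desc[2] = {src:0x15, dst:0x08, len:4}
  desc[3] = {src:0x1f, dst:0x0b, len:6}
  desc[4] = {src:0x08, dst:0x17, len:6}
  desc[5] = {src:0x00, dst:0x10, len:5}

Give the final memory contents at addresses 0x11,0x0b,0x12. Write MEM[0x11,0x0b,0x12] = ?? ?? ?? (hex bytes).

MEM[0x11,0x0b,0x12] = 02 bd f9

[0] 0x1b->0x07 len=7 : f9 73 2b dc bd db e1
[1] 0x07->0x02 len=2 : f9 73
[2] 0x15->0x08 len=4 : 68 07 fc a1
[3] 0x1f->0x0b len=6 : bd db e1 ea 00 11
[4] 0x08->0x17 len=6 : 68 07 fc bd db e1
[5] 0x00->0x10 len=5 : 7e 02 f9 73 c2
query mem[0x11]=0x02, mem[0x0b]=0xbd, mem[0x12]=0xf9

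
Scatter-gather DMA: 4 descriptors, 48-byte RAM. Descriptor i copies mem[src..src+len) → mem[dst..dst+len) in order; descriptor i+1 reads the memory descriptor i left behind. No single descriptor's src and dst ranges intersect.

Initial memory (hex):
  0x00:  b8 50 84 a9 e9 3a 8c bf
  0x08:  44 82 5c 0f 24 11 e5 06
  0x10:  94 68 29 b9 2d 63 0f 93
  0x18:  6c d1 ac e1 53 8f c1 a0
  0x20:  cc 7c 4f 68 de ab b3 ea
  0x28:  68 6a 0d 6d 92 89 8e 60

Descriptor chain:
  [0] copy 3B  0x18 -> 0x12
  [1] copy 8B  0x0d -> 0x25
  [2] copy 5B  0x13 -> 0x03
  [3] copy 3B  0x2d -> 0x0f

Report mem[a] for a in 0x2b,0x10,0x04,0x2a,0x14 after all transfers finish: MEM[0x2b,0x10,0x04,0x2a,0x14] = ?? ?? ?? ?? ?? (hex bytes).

MEM[0x2b,0x10,0x04,0x2a,0x14] = d1 8e ac 6c ac

  after D0: wrote 3B at 0x12 = 6cd1ac
  after D1: wrote 8B at 0x25 = 11e50694686cd1ac
  after D2: wrote 5B at 0x03 = d1ac630f93
  after D3: wrote 3B at 0x0f = 898e60
query mem[0x2b]=0xd1, mem[0x10]=0x8e, mem[0x04]=0xac, mem[0x2a]=0x6c, mem[0x14]=0xac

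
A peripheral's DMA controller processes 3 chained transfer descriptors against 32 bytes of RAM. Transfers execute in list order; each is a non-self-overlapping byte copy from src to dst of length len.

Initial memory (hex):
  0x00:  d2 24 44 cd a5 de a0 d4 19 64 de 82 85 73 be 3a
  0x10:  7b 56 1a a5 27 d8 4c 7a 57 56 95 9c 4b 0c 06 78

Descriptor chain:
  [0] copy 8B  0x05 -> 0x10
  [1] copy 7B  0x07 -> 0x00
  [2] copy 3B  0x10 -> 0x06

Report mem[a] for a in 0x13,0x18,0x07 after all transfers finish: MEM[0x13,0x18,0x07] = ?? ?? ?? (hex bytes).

#0 dst[0x10+8] := {0xde,0xa0,0xd4,0x19,0x64,0xde,0x82,0x85}
#1 dst[0x00+7] := {0xd4,0x19,0x64,0xde,0x82,0x85,0x73}
#2 dst[0x06+3] := {0xde,0xa0,0xd4}
query mem[0x13]=0x19, mem[0x18]=0x57, mem[0x07]=0xa0

MEM[0x13,0x18,0x07] = 19 57 a0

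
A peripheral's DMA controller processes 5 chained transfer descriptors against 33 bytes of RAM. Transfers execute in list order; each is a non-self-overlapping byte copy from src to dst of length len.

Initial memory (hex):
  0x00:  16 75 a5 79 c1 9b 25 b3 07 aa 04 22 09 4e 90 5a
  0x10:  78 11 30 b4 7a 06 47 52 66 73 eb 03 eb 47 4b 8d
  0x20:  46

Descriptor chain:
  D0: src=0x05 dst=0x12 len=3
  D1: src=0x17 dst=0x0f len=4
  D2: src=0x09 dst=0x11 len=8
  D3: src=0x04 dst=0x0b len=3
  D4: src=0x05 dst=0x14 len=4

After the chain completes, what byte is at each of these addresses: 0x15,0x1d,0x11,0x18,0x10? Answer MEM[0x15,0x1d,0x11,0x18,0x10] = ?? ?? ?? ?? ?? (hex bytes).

MEM[0x15,0x1d,0x11,0x18,0x10] = 25 47 aa 66 66

D0: mem[0x12..0x14] <- [9b 25 b3]
D1: mem[0x0f..0x12] <- [52 66 73 eb]
D2: mem[0x11..0x18] <- [aa 04 22 09 4e 90 52 66]
D3: mem[0x0b..0x0d] <- [c1 9b 25]
D4: mem[0x14..0x17] <- [9b 25 b3 07]
query mem[0x15]=0x25, mem[0x1d]=0x47, mem[0x11]=0xaa, mem[0x18]=0x66, mem[0x10]=0x66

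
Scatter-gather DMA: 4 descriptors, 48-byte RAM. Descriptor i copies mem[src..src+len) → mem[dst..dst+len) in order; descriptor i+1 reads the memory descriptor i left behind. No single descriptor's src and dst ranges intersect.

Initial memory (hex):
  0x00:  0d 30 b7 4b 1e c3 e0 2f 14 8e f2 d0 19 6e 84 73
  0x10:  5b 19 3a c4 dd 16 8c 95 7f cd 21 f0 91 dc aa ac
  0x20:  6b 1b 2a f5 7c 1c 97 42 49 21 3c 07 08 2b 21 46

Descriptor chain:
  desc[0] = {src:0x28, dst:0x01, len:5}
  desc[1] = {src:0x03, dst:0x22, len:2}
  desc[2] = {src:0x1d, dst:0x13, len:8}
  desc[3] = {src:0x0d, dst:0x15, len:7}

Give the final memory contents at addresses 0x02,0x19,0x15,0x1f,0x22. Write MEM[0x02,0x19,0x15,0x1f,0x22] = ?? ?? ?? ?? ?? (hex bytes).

MEM[0x02,0x19,0x15,0x1f,0x22] = 21 19 6e ac 3c

  after D0: wrote 5B at 0x01 = 49213c0708
  after D1: wrote 2B at 0x22 = 3c07
  after D2: wrote 8B at 0x13 = dcaaac6b1b3c077c
  after D3: wrote 7B at 0x15 = 6e84735b193adc
query mem[0x02]=0x21, mem[0x19]=0x19, mem[0x15]=0x6e, mem[0x1f]=0xac, mem[0x22]=0x3c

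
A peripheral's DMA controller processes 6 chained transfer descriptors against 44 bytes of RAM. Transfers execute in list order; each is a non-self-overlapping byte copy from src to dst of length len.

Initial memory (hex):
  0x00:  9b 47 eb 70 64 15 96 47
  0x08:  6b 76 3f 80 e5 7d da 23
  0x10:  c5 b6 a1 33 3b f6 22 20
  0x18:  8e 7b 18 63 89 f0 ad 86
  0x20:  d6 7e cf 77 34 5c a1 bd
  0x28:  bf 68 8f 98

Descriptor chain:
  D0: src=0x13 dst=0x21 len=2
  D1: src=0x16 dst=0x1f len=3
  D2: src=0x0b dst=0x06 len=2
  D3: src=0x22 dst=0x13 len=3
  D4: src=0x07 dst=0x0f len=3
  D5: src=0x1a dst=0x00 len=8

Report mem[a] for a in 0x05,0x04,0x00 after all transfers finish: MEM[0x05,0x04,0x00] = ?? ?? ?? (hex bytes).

MEM[0x05,0x04,0x00] = 22 ad 18

#0 dst[0x21+2] := {0x33,0x3b}
#1 dst[0x1f+3] := {0x22,0x20,0x8e}
#2 dst[0x06+2] := {0x80,0xe5}
#3 dst[0x13+3] := {0x3b,0x77,0x34}
#4 dst[0x0f+3] := {0xe5,0x6b,0x76}
#5 dst[0x00+8] := {0x18,0x63,0x89,0xf0,0xad,0x22,0x20,0x8e}
query mem[0x05]=0x22, mem[0x04]=0xad, mem[0x00]=0x18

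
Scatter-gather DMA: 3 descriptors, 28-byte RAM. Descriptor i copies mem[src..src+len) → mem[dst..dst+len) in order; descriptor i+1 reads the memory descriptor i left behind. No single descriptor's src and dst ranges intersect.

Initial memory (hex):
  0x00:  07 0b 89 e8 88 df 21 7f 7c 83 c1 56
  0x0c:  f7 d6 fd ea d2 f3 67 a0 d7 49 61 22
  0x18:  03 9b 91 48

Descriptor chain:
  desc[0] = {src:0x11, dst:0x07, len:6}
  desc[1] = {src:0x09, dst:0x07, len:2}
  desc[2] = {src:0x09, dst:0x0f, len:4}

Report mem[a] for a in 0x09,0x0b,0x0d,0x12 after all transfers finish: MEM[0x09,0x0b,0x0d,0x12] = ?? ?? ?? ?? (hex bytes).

[0] 0x11->0x07 len=6 : f3 67 a0 d7 49 61
[1] 0x09->0x07 len=2 : a0 d7
[2] 0x09->0x0f len=4 : a0 d7 49 61
query mem[0x09]=0xa0, mem[0x0b]=0x49, mem[0x0d]=0xd6, mem[0x12]=0x61

MEM[0x09,0x0b,0x0d,0x12] = a0 49 d6 61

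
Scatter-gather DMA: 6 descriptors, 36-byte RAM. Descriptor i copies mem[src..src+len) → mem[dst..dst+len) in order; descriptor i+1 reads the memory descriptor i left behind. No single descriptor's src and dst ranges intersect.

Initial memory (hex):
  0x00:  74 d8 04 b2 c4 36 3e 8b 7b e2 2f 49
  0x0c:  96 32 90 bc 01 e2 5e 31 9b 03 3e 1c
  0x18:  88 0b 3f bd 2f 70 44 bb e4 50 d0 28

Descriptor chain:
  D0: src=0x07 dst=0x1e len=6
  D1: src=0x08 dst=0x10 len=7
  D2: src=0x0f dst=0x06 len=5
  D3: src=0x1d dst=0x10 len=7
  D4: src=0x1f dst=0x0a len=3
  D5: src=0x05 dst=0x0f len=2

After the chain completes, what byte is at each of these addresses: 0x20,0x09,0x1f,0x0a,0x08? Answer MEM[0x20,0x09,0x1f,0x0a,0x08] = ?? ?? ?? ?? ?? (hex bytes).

#0 dst[0x1e+6] := {0x8b,0x7b,0xe2,0x2f,0x49,0x96}
#1 dst[0x10+7] := {0x7b,0xe2,0x2f,0x49,0x96,0x32,0x90}
#2 dst[0x06+5] := {0xbc,0x7b,0xe2,0x2f,0x49}
#3 dst[0x10+7] := {0x70,0x8b,0x7b,0xe2,0x2f,0x49,0x96}
#4 dst[0x0a+3] := {0x7b,0xe2,0x2f}
#5 dst[0x0f+2] := {0x36,0xbc}
query mem[0x20]=0xe2, mem[0x09]=0x2f, mem[0x1f]=0x7b, mem[0x0a]=0x7b, mem[0x08]=0xe2

MEM[0x20,0x09,0x1f,0x0a,0x08] = e2 2f 7b 7b e2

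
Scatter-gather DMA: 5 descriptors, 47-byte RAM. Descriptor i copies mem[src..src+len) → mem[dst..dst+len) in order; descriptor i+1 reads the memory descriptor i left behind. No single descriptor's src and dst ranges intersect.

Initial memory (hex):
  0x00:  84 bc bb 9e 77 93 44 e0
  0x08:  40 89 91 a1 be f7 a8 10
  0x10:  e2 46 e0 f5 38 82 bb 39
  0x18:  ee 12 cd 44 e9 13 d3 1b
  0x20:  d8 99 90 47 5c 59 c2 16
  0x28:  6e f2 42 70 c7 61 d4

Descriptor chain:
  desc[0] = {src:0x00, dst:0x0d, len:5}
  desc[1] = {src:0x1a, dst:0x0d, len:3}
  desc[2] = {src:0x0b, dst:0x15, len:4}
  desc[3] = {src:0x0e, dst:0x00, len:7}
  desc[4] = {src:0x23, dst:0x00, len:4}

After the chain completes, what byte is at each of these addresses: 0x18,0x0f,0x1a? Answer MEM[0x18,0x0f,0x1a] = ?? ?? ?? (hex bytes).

MEM[0x18,0x0f,0x1a] = 44 e9 cd

[0] 0x00->0x0d len=5 : 84 bc bb 9e 77
[1] 0x1a->0x0d len=3 : cd 44 e9
[2] 0x0b->0x15 len=4 : a1 be cd 44
[3] 0x0e->0x00 len=7 : 44 e9 9e 77 e0 f5 38
[4] 0x23->0x00 len=4 : 47 5c 59 c2
query mem[0x18]=0x44, mem[0x0f]=0xe9, mem[0x1a]=0xcd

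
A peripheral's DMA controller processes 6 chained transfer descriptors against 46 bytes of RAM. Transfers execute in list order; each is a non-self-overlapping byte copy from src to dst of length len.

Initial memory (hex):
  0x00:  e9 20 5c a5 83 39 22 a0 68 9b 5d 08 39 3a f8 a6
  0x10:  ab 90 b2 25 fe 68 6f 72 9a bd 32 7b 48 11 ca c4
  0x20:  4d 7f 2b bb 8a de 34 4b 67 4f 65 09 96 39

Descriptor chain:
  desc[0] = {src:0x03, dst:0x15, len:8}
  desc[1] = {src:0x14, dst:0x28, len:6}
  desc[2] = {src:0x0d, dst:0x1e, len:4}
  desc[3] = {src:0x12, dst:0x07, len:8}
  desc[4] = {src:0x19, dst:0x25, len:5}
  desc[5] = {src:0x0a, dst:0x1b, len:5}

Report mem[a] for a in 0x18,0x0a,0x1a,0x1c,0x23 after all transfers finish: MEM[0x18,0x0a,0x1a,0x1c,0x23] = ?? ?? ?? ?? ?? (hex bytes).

MEM[0x18,0x0a,0x1a,0x1c,0x23] = 22 a5 68 83 bb

D0: mem[0x15..0x1c] <- [a5 83 39 22 a0 68 9b 5d]
D1: mem[0x28..0x2d] <- [fe a5 83 39 22 a0]
D2: mem[0x1e..0x21] <- [3a f8 a6 ab]
D3: mem[0x07..0x0e] <- [b2 25 fe a5 83 39 22 a0]
D4: mem[0x25..0x29] <- [a0 68 9b 5d 11]
D5: mem[0x1b..0x1f] <- [a5 83 39 22 a0]
query mem[0x18]=0x22, mem[0x0a]=0xa5, mem[0x1a]=0x68, mem[0x1c]=0x83, mem[0x23]=0xbb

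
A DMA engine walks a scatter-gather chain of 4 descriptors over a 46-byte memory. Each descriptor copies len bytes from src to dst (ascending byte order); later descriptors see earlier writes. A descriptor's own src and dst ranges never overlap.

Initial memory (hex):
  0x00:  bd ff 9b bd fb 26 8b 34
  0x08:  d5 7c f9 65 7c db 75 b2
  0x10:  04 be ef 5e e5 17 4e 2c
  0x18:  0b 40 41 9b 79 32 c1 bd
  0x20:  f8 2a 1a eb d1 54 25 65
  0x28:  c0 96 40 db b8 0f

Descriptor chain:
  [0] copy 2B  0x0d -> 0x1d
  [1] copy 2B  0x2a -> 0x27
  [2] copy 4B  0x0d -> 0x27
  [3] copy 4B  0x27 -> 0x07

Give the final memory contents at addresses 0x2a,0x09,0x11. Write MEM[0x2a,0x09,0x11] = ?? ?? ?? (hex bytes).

MEM[0x2a,0x09,0x11] = 04 b2 be

D0: mem[0x1d..0x1e] <- [db 75]
D1: mem[0x27..0x28] <- [40 db]
D2: mem[0x27..0x2a] <- [db 75 b2 04]
D3: mem[0x07..0x0a] <- [db 75 b2 04]
query mem[0x2a]=0x04, mem[0x09]=0xb2, mem[0x11]=0xbe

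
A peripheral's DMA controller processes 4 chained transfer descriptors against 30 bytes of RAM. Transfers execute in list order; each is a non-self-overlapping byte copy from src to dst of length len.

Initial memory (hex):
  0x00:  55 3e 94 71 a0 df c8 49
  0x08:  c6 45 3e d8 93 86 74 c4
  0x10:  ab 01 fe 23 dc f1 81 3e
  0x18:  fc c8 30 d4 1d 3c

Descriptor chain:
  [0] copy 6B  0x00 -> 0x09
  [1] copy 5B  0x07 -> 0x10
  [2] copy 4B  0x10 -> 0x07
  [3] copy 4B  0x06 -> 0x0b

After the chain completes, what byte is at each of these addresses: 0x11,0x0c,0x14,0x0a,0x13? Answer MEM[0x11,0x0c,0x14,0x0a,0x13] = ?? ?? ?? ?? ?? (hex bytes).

MEM[0x11,0x0c,0x14,0x0a,0x13] = c6 49 94 3e 3e

#0 dst[0x09+6] := {0x55,0x3e,0x94,0x71,0xa0,0xdf}
#1 dst[0x10+5] := {0x49,0xc6,0x55,0x3e,0x94}
#2 dst[0x07+4] := {0x49,0xc6,0x55,0x3e}
#3 dst[0x0b+4] := {0xc8,0x49,0xc6,0x55}
query mem[0x11]=0xc6, mem[0x0c]=0x49, mem[0x14]=0x94, mem[0x0a]=0x3e, mem[0x13]=0x3e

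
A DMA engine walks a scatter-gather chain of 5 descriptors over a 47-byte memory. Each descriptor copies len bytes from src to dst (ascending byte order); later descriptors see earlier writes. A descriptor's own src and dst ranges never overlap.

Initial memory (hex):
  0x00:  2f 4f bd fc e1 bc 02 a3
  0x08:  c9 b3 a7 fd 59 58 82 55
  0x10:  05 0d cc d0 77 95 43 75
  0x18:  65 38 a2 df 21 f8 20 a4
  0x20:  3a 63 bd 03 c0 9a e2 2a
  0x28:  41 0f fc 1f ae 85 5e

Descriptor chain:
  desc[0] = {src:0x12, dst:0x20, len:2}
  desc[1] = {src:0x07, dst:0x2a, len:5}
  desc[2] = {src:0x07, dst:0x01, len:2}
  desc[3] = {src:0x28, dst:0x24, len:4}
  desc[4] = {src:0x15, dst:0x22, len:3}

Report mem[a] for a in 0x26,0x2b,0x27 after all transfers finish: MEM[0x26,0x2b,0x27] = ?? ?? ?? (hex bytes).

MEM[0x26,0x2b,0x27] = a3 c9 c9

[0] 0x12->0x20 len=2 : cc d0
[1] 0x07->0x2a len=5 : a3 c9 b3 a7 fd
[2] 0x07->0x01 len=2 : a3 c9
[3] 0x28->0x24 len=4 : 41 0f a3 c9
[4] 0x15->0x22 len=3 : 95 43 75
query mem[0x26]=0xa3, mem[0x2b]=0xc9, mem[0x27]=0xc9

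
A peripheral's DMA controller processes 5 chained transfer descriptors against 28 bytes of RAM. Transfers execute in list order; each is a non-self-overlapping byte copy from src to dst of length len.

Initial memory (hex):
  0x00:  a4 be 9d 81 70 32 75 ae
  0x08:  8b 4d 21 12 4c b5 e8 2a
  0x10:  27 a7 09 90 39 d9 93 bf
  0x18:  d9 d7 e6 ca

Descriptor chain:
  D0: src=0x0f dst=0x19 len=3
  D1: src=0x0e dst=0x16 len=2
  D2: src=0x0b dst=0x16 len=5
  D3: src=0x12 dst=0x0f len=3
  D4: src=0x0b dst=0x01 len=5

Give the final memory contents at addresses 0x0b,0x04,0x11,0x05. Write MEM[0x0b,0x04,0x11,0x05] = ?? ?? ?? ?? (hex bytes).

MEM[0x0b,0x04,0x11,0x05] = 12 e8 39 09

#0 dst[0x19+3] := {0x2a,0x27,0xa7}
#1 dst[0x16+2] := {0xe8,0x2a}
#2 dst[0x16+5] := {0x12,0x4c,0xb5,0xe8,0x2a}
#3 dst[0x0f+3] := {0x09,0x90,0x39}
#4 dst[0x01+5] := {0x12,0x4c,0xb5,0xe8,0x09}
query mem[0x0b]=0x12, mem[0x04]=0xe8, mem[0x11]=0x39, mem[0x05]=0x09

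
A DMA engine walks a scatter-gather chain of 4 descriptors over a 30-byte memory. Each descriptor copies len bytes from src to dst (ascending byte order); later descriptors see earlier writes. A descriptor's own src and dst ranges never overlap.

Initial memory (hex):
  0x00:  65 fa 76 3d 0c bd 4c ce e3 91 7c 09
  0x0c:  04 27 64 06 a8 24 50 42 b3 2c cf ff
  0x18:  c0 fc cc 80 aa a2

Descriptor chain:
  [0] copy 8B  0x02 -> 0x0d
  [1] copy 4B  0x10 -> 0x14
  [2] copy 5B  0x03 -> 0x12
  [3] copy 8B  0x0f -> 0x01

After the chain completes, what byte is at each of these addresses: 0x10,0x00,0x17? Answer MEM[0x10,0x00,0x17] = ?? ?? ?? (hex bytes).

#0 dst[0x0d+8] := {0x76,0x3d,0x0c,0xbd,0x4c,0xce,0xe3,0x91}
#1 dst[0x14+4] := {0xbd,0x4c,0xce,0xe3}
#2 dst[0x12+5] := {0x3d,0x0c,0xbd,0x4c,0xce}
#3 dst[0x01+8] := {0x0c,0xbd,0x4c,0x3d,0x0c,0xbd,0x4c,0xce}
query mem[0x10]=0xbd, mem[0x00]=0x65, mem[0x17]=0xe3

MEM[0x10,0x00,0x17] = bd 65 e3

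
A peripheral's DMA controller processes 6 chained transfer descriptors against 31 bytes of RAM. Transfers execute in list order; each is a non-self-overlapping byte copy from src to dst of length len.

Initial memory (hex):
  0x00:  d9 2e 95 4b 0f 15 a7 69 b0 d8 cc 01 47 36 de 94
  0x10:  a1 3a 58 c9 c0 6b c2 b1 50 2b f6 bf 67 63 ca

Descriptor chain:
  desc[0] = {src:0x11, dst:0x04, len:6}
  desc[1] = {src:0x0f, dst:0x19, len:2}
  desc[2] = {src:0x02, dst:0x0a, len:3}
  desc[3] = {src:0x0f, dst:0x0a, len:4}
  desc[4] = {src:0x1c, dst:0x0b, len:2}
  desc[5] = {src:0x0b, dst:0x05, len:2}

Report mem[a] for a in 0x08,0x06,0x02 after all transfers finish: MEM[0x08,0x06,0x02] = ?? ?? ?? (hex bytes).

  after D0: wrote 6B at 0x04 = 3a58c9c06bc2
  after D1: wrote 2B at 0x19 = 94a1
  after D2: wrote 3B at 0x0a = 954b3a
  after D3: wrote 4B at 0x0a = 94a13a58
  after D4: wrote 2B at 0x0b = 6763
  after D5: wrote 2B at 0x05 = 6763
query mem[0x08]=0x6b, mem[0x06]=0x63, mem[0x02]=0x95

MEM[0x08,0x06,0x02] = 6b 63 95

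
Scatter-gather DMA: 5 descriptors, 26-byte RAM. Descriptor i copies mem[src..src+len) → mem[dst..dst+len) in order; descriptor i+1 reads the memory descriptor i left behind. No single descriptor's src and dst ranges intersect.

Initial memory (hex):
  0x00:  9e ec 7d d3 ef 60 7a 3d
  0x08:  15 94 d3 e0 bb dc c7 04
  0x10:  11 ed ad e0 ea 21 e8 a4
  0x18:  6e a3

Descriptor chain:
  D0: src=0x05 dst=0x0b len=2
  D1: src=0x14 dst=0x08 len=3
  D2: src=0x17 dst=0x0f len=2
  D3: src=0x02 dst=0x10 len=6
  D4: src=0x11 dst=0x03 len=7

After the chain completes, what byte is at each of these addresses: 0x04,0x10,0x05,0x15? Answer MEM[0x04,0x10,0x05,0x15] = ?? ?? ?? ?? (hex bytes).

#0 dst[0x0b+2] := {0x60,0x7a}
#1 dst[0x08+3] := {0xea,0x21,0xe8}
#2 dst[0x0f+2] := {0xa4,0x6e}
#3 dst[0x10+6] := {0x7d,0xd3,0xef,0x60,0x7a,0x3d}
#4 dst[0x03+7] := {0xd3,0xef,0x60,0x7a,0x3d,0xe8,0xa4}
query mem[0x04]=0xef, mem[0x10]=0x7d, mem[0x05]=0x60, mem[0x15]=0x3d

MEM[0x04,0x10,0x05,0x15] = ef 7d 60 3d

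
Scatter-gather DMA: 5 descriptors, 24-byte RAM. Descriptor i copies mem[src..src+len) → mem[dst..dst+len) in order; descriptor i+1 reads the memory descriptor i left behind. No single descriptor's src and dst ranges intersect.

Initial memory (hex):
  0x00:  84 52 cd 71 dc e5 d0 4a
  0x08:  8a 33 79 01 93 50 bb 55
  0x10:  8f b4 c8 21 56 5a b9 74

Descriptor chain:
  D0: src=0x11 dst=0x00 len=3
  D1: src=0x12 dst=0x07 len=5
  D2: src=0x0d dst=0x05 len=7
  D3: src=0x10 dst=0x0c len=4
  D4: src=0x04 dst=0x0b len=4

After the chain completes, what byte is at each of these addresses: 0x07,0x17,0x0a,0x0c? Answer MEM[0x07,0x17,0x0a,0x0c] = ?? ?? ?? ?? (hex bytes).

#0 dst[0x00+3] := {0xb4,0xc8,0x21}
#1 dst[0x07+5] := {0xc8,0x21,0x56,0x5a,0xb9}
#2 dst[0x05+7] := {0x50,0xbb,0x55,0x8f,0xb4,0xc8,0x21}
#3 dst[0x0c+4] := {0x8f,0xb4,0xc8,0x21}
#4 dst[0x0b+4] := {0xdc,0x50,0xbb,0x55}
query mem[0x07]=0x55, mem[0x17]=0x74, mem[0x0a]=0xc8, mem[0x0c]=0x50

MEM[0x07,0x17,0x0a,0x0c] = 55 74 c8 50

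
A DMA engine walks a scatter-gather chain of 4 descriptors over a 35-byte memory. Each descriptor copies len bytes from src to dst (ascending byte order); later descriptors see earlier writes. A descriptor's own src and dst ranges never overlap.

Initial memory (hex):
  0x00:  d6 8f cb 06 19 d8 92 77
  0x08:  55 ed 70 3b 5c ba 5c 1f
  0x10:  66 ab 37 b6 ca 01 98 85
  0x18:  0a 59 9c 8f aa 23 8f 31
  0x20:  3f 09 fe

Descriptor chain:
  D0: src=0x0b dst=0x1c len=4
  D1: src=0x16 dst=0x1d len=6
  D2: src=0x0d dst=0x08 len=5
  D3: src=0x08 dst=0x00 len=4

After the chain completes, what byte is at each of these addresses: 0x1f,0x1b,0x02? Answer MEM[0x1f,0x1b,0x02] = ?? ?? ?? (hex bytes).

[0] 0x0b->0x1c len=4 : 3b 5c ba 5c
[1] 0x16->0x1d len=6 : 98 85 0a 59 9c 8f
[2] 0x0d->0x08 len=5 : ba 5c 1f 66 ab
[3] 0x08->0x00 len=4 : ba 5c 1f 66
query mem[0x1f]=0x0a, mem[0x1b]=0x8f, mem[0x02]=0x1f

MEM[0x1f,0x1b,0x02] = 0a 8f 1f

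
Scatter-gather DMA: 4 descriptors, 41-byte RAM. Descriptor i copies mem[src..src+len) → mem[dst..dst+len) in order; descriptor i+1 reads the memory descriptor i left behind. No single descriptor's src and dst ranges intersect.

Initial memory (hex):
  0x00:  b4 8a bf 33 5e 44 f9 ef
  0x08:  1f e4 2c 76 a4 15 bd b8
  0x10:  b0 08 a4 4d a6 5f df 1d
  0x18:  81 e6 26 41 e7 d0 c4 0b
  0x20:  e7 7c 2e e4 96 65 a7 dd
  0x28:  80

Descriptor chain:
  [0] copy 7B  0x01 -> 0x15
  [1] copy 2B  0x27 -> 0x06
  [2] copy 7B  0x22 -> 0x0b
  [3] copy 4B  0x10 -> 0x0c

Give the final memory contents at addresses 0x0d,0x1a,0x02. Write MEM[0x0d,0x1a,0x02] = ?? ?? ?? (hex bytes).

D0: mem[0x15..0x1b] <- [8a bf 33 5e 44 f9 ef]
D1: mem[0x06..0x07] <- [dd 80]
D2: mem[0x0b..0x11] <- [2e e4 96 65 a7 dd 80]
D3: mem[0x0c..0x0f] <- [dd 80 a4 4d]
query mem[0x0d]=0x80, mem[0x1a]=0xf9, mem[0x02]=0xbf

MEM[0x0d,0x1a,0x02] = 80 f9 bf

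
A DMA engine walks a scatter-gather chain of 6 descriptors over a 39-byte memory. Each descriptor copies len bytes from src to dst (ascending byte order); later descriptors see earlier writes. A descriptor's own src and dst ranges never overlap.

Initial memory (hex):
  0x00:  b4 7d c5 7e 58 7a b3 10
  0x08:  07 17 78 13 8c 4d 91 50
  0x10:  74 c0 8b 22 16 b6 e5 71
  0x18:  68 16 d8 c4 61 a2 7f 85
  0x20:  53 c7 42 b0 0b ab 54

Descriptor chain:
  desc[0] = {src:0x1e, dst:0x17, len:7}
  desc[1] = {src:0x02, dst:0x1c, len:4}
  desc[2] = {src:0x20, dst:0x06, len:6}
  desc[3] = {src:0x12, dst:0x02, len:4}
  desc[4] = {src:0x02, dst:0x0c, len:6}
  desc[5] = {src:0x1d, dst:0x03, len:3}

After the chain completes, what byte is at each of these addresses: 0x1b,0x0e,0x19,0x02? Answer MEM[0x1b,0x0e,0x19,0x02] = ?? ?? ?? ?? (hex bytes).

MEM[0x1b,0x0e,0x19,0x02] = 42 16 53 8b

D0: mem[0x17..0x1d] <- [7f 85 53 c7 42 b0 0b]
D1: mem[0x1c..0x1f] <- [c5 7e 58 7a]
D2: mem[0x06..0x0b] <- [53 c7 42 b0 0b ab]
D3: mem[0x02..0x05] <- [8b 22 16 b6]
D4: mem[0x0c..0x11] <- [8b 22 16 b6 53 c7]
D5: mem[0x03..0x05] <- [7e 58 7a]
query mem[0x1b]=0x42, mem[0x0e]=0x16, mem[0x19]=0x53, mem[0x02]=0x8b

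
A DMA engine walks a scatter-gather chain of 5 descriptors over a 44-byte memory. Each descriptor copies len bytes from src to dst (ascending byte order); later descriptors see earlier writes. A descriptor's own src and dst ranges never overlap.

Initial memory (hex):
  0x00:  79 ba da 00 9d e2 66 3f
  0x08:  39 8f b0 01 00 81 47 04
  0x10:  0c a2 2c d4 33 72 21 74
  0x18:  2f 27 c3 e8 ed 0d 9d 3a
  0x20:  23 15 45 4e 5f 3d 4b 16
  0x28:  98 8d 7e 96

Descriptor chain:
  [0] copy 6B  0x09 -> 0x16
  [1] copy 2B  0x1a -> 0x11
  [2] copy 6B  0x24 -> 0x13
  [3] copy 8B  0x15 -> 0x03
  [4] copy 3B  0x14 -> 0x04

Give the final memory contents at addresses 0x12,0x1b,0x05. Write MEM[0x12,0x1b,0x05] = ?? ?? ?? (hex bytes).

MEM[0x12,0x1b,0x05] = 47 47 4b

#0 dst[0x16+6] := {0x8f,0xb0,0x01,0x00,0x81,0x47}
#1 dst[0x11+2] := {0x81,0x47}
#2 dst[0x13+6] := {0x5f,0x3d,0x4b,0x16,0x98,0x8d}
#3 dst[0x03+8] := {0x4b,0x16,0x98,0x8d,0x00,0x81,0x47,0xed}
#4 dst[0x04+3] := {0x3d,0x4b,0x16}
query mem[0x12]=0x47, mem[0x1b]=0x47, mem[0x05]=0x4b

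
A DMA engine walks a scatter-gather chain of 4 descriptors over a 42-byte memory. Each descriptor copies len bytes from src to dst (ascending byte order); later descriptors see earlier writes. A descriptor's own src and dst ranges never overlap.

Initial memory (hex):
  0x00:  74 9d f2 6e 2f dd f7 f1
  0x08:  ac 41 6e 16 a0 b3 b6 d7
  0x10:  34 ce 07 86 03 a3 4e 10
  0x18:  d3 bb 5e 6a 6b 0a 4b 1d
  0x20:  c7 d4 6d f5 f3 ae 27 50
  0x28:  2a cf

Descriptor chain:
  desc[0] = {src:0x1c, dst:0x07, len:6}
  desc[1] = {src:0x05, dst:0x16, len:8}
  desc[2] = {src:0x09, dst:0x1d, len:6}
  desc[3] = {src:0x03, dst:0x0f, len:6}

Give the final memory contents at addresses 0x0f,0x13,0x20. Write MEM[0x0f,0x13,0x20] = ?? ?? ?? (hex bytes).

MEM[0x0f,0x13,0x20] = 6e 6b d4

D0: mem[0x07..0x0c] <- [6b 0a 4b 1d c7 d4]
D1: mem[0x16..0x1d] <- [dd f7 6b 0a 4b 1d c7 d4]
D2: mem[0x1d..0x22] <- [4b 1d c7 d4 b3 b6]
D3: mem[0x0f..0x14] <- [6e 2f dd f7 6b 0a]
query mem[0x0f]=0x6e, mem[0x13]=0x6b, mem[0x20]=0xd4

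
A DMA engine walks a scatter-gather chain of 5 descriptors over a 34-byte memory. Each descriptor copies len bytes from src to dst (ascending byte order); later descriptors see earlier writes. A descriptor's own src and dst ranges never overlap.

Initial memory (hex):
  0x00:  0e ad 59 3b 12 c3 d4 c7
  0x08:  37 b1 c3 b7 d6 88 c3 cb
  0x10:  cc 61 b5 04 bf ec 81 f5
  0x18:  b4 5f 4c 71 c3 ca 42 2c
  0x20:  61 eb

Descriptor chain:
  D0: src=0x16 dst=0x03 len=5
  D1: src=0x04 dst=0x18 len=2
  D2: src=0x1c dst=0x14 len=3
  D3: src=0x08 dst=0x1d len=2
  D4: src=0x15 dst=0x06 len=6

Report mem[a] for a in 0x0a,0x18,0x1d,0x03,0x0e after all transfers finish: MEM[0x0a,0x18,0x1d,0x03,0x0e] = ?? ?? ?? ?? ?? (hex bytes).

MEM[0x0a,0x18,0x1d,0x03,0x0e] = b4 f5 37 81 c3

#0 dst[0x03+5] := {0x81,0xf5,0xb4,0x5f,0x4c}
#1 dst[0x18+2] := {0xf5,0xb4}
#2 dst[0x14+3] := {0xc3,0xca,0x42}
#3 dst[0x1d+2] := {0x37,0xb1}
#4 dst[0x06+6] := {0xca,0x42,0xf5,0xf5,0xb4,0x4c}
query mem[0x0a]=0xb4, mem[0x18]=0xf5, mem[0x1d]=0x37, mem[0x03]=0x81, mem[0x0e]=0xc3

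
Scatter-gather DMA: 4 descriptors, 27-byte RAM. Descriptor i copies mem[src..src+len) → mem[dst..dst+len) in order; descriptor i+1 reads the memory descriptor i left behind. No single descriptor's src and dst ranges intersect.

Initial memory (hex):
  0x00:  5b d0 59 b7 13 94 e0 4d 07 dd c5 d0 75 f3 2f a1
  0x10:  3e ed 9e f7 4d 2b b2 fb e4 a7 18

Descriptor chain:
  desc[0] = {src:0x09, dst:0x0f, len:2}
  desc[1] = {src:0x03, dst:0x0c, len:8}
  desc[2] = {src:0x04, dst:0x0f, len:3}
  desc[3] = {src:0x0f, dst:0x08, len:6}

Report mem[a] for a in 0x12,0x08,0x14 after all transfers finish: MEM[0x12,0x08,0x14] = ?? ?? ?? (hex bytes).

D0: mem[0x0f..0x10] <- [dd c5]
D1: mem[0x0c..0x13] <- [b7 13 94 e0 4d 07 dd c5]
D2: mem[0x0f..0x11] <- [13 94 e0]
D3: mem[0x08..0x0d] <- [13 94 e0 dd c5 4d]
query mem[0x12]=0xdd, mem[0x08]=0x13, mem[0x14]=0x4d

MEM[0x12,0x08,0x14] = dd 13 4d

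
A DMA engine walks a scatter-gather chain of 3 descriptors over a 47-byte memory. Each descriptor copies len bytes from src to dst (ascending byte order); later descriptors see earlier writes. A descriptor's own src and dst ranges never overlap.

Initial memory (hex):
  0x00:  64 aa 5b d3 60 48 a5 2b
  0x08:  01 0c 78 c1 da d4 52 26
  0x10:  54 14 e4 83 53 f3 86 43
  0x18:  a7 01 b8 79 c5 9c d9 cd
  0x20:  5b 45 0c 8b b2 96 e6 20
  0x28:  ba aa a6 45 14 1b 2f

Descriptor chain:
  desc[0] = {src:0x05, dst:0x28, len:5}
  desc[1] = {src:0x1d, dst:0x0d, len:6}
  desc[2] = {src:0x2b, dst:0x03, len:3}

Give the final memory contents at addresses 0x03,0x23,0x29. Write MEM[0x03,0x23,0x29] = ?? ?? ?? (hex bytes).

MEM[0x03,0x23,0x29] = 01 8b a5

  after D0: wrote 5B at 0x28 = 48a52b010c
  after D1: wrote 6B at 0x0d = 9cd9cd5b450c
  after D2: wrote 3B at 0x03 = 010c1b
query mem[0x03]=0x01, mem[0x23]=0x8b, mem[0x29]=0xa5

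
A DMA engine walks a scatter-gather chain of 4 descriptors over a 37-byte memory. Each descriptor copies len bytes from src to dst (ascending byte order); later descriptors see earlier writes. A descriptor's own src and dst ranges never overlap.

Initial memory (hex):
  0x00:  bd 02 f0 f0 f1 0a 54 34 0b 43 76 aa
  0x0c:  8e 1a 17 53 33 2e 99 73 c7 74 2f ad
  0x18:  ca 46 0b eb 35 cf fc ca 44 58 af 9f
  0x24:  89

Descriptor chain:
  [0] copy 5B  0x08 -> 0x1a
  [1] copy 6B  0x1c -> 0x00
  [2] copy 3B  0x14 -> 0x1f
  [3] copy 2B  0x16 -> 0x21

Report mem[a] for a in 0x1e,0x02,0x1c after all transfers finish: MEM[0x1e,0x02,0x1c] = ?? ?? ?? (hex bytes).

MEM[0x1e,0x02,0x1c] = 8e 8e 76

D0: mem[0x1a..0x1e] <- [0b 43 76 aa 8e]
D1: mem[0x00..0x05] <- [76 aa 8e ca 44 58]
D2: mem[0x1f..0x21] <- [c7 74 2f]
D3: mem[0x21..0x22] <- [2f ad]
query mem[0x1e]=0x8e, mem[0x02]=0x8e, mem[0x1c]=0x76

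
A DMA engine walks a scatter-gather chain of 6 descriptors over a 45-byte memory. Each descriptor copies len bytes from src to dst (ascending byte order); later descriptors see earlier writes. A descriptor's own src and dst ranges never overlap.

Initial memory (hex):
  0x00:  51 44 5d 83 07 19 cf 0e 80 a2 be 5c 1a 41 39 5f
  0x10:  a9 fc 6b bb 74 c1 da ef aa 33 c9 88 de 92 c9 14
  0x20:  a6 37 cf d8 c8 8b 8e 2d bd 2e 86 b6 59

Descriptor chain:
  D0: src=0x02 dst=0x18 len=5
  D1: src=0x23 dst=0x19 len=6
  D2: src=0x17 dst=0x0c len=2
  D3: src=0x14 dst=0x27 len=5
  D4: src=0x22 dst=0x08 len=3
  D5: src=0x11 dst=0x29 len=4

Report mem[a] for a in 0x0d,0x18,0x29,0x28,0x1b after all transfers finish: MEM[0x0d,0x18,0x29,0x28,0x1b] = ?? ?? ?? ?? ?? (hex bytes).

[0] 0x02->0x18 len=5 : 5d 83 07 19 cf
[1] 0x23->0x19 len=6 : d8 c8 8b 8e 2d bd
[2] 0x17->0x0c len=2 : ef 5d
[3] 0x14->0x27 len=5 : 74 c1 da ef 5d
[4] 0x22->0x08 len=3 : cf d8 c8
[5] 0x11->0x29 len=4 : fc 6b bb 74
query mem[0x0d]=0x5d, mem[0x18]=0x5d, mem[0x29]=0xfc, mem[0x28]=0xc1, mem[0x1b]=0x8b

MEM[0x0d,0x18,0x29,0x28,0x1b] = 5d 5d fc c1 8b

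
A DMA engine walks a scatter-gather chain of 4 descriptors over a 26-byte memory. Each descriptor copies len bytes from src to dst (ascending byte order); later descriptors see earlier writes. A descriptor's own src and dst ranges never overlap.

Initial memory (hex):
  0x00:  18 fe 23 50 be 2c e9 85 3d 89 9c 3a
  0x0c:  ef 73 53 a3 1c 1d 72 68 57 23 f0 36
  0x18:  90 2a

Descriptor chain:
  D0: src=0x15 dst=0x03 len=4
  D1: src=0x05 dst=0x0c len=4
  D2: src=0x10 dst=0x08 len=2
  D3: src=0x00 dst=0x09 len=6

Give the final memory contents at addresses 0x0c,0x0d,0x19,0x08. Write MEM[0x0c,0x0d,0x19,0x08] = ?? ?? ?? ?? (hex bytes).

MEM[0x0c,0x0d,0x19,0x08] = 23 f0 2a 1c

#0 dst[0x03+4] := {0x23,0xf0,0x36,0x90}
#1 dst[0x0c+4] := {0x36,0x90,0x85,0x3d}
#2 dst[0x08+2] := {0x1c,0x1d}
#3 dst[0x09+6] := {0x18,0xfe,0x23,0x23,0xf0,0x36}
query mem[0x0c]=0x23, mem[0x0d]=0xf0, mem[0x19]=0x2a, mem[0x08]=0x1c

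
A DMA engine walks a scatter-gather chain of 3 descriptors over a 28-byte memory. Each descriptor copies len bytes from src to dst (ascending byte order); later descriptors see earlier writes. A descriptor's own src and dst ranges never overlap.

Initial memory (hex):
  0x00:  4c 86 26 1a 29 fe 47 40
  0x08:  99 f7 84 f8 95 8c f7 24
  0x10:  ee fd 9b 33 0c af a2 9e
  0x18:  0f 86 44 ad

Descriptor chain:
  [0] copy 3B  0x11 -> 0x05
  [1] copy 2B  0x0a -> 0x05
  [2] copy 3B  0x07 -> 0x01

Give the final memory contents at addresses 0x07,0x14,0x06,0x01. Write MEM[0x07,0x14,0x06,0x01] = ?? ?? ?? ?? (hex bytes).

D0: mem[0x05..0x07] <- [fd 9b 33]
D1: mem[0x05..0x06] <- [84 f8]
D2: mem[0x01..0x03] <- [33 99 f7]
query mem[0x07]=0x33, mem[0x14]=0x0c, mem[0x06]=0xf8, mem[0x01]=0x33

MEM[0x07,0x14,0x06,0x01] = 33 0c f8 33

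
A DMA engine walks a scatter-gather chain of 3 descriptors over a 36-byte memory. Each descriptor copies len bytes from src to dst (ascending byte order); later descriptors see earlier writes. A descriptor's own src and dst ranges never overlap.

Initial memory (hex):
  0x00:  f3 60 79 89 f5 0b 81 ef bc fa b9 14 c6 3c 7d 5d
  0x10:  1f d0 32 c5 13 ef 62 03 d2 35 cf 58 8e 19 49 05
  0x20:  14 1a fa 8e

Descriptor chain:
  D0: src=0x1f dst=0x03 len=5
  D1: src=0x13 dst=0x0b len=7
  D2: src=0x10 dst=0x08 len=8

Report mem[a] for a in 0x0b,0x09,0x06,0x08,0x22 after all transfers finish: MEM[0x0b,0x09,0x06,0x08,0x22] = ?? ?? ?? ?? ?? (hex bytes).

  after D0: wrote 5B at 0x03 = 05141afa8e
  after D1: wrote 7B at 0x0b = c513ef6203d235
  after D2: wrote 8B at 0x08 = d23532c513ef6203
query mem[0x0b]=0xc5, mem[0x09]=0x35, mem[0x06]=0xfa, mem[0x08]=0xd2, mem[0x22]=0xfa

MEM[0x0b,0x09,0x06,0x08,0x22] = c5 35 fa d2 fa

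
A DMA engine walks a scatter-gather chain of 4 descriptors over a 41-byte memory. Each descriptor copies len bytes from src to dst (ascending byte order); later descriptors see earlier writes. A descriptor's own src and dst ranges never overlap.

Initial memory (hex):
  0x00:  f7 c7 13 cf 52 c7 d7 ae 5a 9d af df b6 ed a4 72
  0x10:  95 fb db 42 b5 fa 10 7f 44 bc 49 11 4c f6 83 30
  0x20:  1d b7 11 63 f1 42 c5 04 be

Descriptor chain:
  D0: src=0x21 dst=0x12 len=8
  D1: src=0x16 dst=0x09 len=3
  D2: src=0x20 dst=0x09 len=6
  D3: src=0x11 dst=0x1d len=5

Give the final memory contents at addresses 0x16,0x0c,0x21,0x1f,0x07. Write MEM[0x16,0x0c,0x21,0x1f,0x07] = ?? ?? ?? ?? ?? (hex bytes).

MEM[0x16,0x0c,0x21,0x1f,0x07] = 42 63 f1 11 ae

#0 dst[0x12+8] := {0xb7,0x11,0x63,0xf1,0x42,0xc5,0x04,0xbe}
#1 dst[0x09+3] := {0x42,0xc5,0x04}
#2 dst[0x09+6] := {0x1d,0xb7,0x11,0x63,0xf1,0x42}
#3 dst[0x1d+5] := {0xfb,0xb7,0x11,0x63,0xf1}
query mem[0x16]=0x42, mem[0x0c]=0x63, mem[0x21]=0xf1, mem[0x1f]=0x11, mem[0x07]=0xae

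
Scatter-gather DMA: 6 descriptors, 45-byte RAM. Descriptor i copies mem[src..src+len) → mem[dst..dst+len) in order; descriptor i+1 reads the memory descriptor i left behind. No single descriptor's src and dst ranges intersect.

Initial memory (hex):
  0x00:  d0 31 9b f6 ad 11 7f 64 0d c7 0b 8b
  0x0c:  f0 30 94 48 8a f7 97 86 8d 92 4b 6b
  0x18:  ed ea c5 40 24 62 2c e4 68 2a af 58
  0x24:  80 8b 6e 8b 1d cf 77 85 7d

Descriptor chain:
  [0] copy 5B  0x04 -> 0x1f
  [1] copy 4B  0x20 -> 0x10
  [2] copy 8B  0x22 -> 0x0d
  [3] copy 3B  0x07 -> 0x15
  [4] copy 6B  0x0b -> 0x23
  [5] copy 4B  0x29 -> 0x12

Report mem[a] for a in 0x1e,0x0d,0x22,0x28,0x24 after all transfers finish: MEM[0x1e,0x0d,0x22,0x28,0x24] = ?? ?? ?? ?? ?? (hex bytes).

MEM[0x1e,0x0d,0x22,0x28,0x24] = 2c 64 64 8b f0

D0: mem[0x1f..0x23] <- [ad 11 7f 64 0d]
D1: mem[0x10..0x13] <- [11 7f 64 0d]
D2: mem[0x0d..0x14] <- [64 0d 80 8b 6e 8b 1d cf]
D3: mem[0x15..0x17] <- [64 0d c7]
D4: mem[0x23..0x28] <- [8b f0 64 0d 80 8b]
D5: mem[0x12..0x15] <- [cf 77 85 7d]
query mem[0x1e]=0x2c, mem[0x0d]=0x64, mem[0x22]=0x64, mem[0x28]=0x8b, mem[0x24]=0xf0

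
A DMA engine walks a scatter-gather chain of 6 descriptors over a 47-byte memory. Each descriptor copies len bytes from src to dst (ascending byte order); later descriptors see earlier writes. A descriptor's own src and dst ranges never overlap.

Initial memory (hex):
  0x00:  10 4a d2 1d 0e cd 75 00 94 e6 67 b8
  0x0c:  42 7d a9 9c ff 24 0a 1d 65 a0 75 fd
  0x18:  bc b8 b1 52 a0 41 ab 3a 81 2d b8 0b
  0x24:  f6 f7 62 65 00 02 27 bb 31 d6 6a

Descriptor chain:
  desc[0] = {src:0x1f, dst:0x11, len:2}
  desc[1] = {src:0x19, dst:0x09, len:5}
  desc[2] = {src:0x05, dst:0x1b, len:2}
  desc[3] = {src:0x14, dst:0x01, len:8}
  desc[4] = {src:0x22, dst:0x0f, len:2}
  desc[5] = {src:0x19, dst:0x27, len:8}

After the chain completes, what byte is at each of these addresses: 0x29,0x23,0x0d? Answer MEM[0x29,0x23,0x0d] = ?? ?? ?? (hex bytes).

MEM[0x29,0x23,0x0d] = cd 0b 41

D0: mem[0x11..0x12] <- [3a 81]
D1: mem[0x09..0x0d] <- [b8 b1 52 a0 41]
D2: mem[0x1b..0x1c] <- [cd 75]
D3: mem[0x01..0x08] <- [65 a0 75 fd bc b8 b1 cd]
D4: mem[0x0f..0x10] <- [b8 0b]
D5: mem[0x27..0x2e] <- [b8 b1 cd 75 41 ab 3a 81]
query mem[0x29]=0xcd, mem[0x23]=0x0b, mem[0x0d]=0x41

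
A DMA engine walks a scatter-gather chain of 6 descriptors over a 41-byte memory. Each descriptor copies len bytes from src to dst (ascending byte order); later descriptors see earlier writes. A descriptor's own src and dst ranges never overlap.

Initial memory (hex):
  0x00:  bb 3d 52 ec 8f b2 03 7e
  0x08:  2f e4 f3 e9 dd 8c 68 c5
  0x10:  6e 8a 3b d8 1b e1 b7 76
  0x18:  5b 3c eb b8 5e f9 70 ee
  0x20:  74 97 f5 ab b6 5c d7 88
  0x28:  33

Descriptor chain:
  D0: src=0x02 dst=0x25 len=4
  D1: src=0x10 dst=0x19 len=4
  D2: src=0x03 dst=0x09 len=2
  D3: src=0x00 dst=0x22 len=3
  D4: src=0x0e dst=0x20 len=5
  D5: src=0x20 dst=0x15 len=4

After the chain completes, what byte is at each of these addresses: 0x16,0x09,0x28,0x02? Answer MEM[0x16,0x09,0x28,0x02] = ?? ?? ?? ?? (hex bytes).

MEM[0x16,0x09,0x28,0x02] = c5 ec b2 52

#0 dst[0x25+4] := {0x52,0xec,0x8f,0xb2}
#1 dst[0x19+4] := {0x6e,0x8a,0x3b,0xd8}
#2 dst[0x09+2] := {0xec,0x8f}
#3 dst[0x22+3] := {0xbb,0x3d,0x52}
#4 dst[0x20+5] := {0x68,0xc5,0x6e,0x8a,0x3b}
#5 dst[0x15+4] := {0x68,0xc5,0x6e,0x8a}
query mem[0x16]=0xc5, mem[0x09]=0xec, mem[0x28]=0xb2, mem[0x02]=0x52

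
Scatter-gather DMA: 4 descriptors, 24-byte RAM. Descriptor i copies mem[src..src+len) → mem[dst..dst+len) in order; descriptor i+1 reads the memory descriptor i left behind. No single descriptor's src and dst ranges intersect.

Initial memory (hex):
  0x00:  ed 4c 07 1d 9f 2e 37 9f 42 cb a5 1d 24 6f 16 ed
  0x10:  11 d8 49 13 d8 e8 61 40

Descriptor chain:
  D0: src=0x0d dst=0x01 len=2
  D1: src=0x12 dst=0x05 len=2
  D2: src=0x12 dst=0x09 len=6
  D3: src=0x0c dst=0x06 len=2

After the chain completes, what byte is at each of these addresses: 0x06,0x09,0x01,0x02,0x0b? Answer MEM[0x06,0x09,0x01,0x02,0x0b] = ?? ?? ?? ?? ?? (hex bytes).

MEM[0x06,0x09,0x01,0x02,0x0b] = e8 49 6f 16 d8

  after D0: wrote 2B at 0x01 = 6f16
  after D1: wrote 2B at 0x05 = 4913
  after D2: wrote 6B at 0x09 = 4913d8e86140
  after D3: wrote 2B at 0x06 = e861
query mem[0x06]=0xe8, mem[0x09]=0x49, mem[0x01]=0x6f, mem[0x02]=0x16, mem[0x0b]=0xd8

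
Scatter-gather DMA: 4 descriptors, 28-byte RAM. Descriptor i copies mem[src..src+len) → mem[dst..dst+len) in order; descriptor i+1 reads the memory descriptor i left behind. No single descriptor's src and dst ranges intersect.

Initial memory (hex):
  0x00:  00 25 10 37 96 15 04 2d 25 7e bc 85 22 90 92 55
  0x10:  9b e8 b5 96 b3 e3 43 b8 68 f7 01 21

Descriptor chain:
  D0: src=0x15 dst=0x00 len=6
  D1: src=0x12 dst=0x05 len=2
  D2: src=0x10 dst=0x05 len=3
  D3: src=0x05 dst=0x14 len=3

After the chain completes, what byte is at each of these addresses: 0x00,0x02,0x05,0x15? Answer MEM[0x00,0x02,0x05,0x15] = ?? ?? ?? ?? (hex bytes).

MEM[0x00,0x02,0x05,0x15] = e3 b8 9b e8

  after D0: wrote 6B at 0x00 = e343b868f701
  after D1: wrote 2B at 0x05 = b596
  after D2: wrote 3B at 0x05 = 9be8b5
  after D3: wrote 3B at 0x14 = 9be8b5
query mem[0x00]=0xe3, mem[0x02]=0xb8, mem[0x05]=0x9b, mem[0x15]=0xe8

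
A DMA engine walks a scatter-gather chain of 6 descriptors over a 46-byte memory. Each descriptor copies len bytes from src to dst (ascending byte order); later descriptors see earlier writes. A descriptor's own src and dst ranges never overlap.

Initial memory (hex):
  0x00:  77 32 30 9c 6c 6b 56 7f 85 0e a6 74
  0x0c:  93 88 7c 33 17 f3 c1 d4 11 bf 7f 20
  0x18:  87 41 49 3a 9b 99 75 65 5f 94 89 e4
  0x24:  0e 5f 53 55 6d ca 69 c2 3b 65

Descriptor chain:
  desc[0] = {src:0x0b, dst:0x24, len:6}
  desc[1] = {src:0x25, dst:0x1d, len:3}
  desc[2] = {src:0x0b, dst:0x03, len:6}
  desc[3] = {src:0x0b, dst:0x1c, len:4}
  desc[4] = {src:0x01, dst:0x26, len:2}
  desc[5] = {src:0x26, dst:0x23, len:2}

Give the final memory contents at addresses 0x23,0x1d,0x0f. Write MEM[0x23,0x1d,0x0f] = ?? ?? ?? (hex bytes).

MEM[0x23,0x1d,0x0f] = 32 93 33

  after D0: wrote 6B at 0x24 = 7493887c3317
  after D1: wrote 3B at 0x1d = 93887c
  after D2: wrote 6B at 0x03 = 7493887c3317
  after D3: wrote 4B at 0x1c = 7493887c
  after D4: wrote 2B at 0x26 = 3230
  after D5: wrote 2B at 0x23 = 3230
query mem[0x23]=0x32, mem[0x1d]=0x93, mem[0x0f]=0x33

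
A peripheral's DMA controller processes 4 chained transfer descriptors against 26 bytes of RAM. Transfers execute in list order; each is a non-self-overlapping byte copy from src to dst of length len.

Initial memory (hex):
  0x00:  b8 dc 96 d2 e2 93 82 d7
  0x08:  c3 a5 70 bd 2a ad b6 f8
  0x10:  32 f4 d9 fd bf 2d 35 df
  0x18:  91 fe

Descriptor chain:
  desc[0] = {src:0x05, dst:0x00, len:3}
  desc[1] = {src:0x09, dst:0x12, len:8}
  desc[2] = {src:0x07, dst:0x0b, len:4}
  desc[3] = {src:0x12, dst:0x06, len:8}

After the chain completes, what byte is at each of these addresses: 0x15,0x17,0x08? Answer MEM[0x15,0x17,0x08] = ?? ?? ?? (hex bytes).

MEM[0x15,0x17,0x08] = 2a b6 bd

#0 dst[0x00+3] := {0x93,0x82,0xd7}
#1 dst[0x12+8] := {0xa5,0x70,0xbd,0x2a,0xad,0xb6,0xf8,0x32}
#2 dst[0x0b+4] := {0xd7,0xc3,0xa5,0x70}
#3 dst[0x06+8] := {0xa5,0x70,0xbd,0x2a,0xad,0xb6,0xf8,0x32}
query mem[0x15]=0x2a, mem[0x17]=0xb6, mem[0x08]=0xbd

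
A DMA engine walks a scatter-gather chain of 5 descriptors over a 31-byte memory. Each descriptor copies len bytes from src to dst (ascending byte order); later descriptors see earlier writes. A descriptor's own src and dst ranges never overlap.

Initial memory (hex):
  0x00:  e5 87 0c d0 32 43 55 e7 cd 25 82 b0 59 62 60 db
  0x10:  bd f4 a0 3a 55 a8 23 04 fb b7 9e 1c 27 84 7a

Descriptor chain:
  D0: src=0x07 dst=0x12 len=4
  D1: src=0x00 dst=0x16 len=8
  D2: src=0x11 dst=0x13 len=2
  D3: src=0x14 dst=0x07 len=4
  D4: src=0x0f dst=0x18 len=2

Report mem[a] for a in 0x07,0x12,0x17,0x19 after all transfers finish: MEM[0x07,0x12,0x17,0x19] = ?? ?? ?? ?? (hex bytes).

MEM[0x07,0x12,0x17,0x19] = e7 e7 87 bd

D0: mem[0x12..0x15] <- [e7 cd 25 82]
D1: mem[0x16..0x1d] <- [e5 87 0c d0 32 43 55 e7]
D2: mem[0x13..0x14] <- [f4 e7]
D3: mem[0x07..0x0a] <- [e7 82 e5 87]
D4: mem[0x18..0x19] <- [db bd]
query mem[0x07]=0xe7, mem[0x12]=0xe7, mem[0x17]=0x87, mem[0x19]=0xbd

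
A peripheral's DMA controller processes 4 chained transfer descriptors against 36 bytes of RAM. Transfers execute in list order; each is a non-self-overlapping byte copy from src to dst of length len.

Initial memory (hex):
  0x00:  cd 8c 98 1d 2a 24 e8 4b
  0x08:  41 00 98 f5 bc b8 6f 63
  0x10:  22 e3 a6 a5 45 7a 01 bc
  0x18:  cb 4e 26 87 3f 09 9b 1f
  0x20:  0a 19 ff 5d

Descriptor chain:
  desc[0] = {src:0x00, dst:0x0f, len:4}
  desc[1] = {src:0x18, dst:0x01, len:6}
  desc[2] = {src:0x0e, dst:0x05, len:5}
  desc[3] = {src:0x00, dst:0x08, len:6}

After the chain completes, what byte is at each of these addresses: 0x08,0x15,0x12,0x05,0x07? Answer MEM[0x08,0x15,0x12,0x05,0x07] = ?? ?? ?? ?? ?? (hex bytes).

[0] 0x00->0x0f len=4 : cd 8c 98 1d
[1] 0x18->0x01 len=6 : cb 4e 26 87 3f 09
[2] 0x0e->0x05 len=5 : 6f cd 8c 98 1d
[3] 0x00->0x08 len=6 : cd cb 4e 26 87 6f
query mem[0x08]=0xcd, mem[0x15]=0x7a, mem[0x12]=0x1d, mem[0x05]=0x6f, mem[0x07]=0x8c

MEM[0x08,0x15,0x12,0x05,0x07] = cd 7a 1d 6f 8c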